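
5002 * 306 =1530612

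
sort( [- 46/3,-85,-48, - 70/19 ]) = [ - 85,- 48, - 46/3 , - 70/19]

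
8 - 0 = 8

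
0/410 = 0 =0.00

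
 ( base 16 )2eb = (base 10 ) 747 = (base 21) 1EC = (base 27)10i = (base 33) ML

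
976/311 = 976/311 = 3.14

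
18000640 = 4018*4480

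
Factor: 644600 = 2^3*5^2*11^1*293^1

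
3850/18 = 213 + 8/9 = 213.89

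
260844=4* 65211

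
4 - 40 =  - 36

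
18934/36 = 9467/18 =525.94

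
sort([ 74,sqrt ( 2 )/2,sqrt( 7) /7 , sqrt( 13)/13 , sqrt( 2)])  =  [ sqrt(13 ) /13,sqrt( 7) /7,sqrt( 2) /2,sqrt(2 ),  74] 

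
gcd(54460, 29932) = 28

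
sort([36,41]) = [36, 41]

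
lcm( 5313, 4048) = 85008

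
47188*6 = 283128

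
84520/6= 14086  +  2/3= 14086.67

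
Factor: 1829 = 31^1*59^1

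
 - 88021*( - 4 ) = 352084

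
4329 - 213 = 4116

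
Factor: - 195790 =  - 2^1*5^1 * 7^1*2797^1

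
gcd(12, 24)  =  12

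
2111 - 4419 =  - 2308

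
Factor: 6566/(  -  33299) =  - 14/71 = - 2^1*7^1*71^( - 1)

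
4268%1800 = 668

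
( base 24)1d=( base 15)27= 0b100101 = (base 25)1C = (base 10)37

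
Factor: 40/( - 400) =  -  2^ (-1 )*5^(-1 ) = -1/10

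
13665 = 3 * 4555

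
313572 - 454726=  - 141154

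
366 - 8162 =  - 7796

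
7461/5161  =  7461/5161 = 1.45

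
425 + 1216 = 1641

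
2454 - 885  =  1569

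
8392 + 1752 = 10144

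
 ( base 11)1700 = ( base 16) 882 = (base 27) 2QI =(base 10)2178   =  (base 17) 792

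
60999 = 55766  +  5233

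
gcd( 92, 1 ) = 1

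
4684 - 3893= 791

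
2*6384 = 12768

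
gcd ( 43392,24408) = 2712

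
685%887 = 685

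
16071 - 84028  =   - 67957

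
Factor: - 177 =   -  3^1*59^1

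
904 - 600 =304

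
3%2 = 1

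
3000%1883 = 1117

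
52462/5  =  52462/5 = 10492.40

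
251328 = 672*374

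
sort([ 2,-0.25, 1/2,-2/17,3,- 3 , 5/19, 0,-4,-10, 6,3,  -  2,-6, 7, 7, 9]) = [ - 10,-6, - 4,- 3, - 2,-0.25 , - 2/17, 0 , 5/19,1/2, 2, 3, 3, 6, 7, 7, 9 ] 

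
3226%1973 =1253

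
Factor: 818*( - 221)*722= - 130521716 = - 2^2*13^1*17^1*19^2*409^1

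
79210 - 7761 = 71449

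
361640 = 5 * 72328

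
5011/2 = 2505  +  1/2= 2505.50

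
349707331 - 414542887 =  - 64835556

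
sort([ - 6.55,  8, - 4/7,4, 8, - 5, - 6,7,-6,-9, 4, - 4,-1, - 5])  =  [ - 9,- 6.55,-6,-6, - 5, - 5, - 4, -1, - 4/7,4, 4, 7,8,8] 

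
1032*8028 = 8284896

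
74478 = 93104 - 18626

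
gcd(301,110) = 1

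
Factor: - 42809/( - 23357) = 13^1*37^1*89^1* 23357^(- 1)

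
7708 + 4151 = 11859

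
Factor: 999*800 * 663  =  2^5*3^4*5^2 *13^1*17^1 * 37^1= 529869600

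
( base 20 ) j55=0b1111000011001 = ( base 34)6ML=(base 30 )8GP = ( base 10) 7705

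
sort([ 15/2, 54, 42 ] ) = [ 15/2,42,54] 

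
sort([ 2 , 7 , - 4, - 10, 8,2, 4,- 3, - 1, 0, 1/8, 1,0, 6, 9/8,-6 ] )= [ - 10,- 6 , - 4 , - 3, - 1, 0,0, 1/8,1, 9/8, 2 , 2, 4, 6, 7, 8]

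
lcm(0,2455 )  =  0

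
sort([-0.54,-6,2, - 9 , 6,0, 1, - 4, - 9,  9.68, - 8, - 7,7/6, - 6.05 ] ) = [ - 9, - 9, -8, - 7, - 6.05 , -6, - 4, - 0.54 , 0 , 1,7/6,2, 6,9.68 ] 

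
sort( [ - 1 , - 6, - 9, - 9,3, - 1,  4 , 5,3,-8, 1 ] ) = [- 9, - 9 , - 8 , - 6, - 1, - 1,  1, 3, 3 , 4, 5]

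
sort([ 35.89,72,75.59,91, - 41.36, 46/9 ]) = [ - 41.36, 46/9,35.89, 72,75.59, 91]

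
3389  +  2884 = 6273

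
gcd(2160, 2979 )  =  9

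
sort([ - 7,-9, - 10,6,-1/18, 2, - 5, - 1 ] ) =[ - 10, - 9, - 7,- 5, - 1, - 1/18,  2,6 ]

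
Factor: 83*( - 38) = - 2^1*19^1*83^1 = - 3154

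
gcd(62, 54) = 2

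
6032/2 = 3016 = 3016.00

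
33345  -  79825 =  - 46480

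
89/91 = 89/91 = 0.98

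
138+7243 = 7381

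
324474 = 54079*6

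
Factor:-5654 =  -2^1*11^1*257^1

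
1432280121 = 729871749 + 702408372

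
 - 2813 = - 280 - 2533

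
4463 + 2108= 6571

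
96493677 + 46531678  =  143025355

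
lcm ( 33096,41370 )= 165480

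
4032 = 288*14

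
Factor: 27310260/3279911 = 2^2*3^1*5^1*43^( - 1)*83^( - 1)*919^(  -  1)*455171^1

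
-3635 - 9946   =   - 13581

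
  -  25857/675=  - 39 + 52/75 = - 38.31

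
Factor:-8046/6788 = -4023/3394 = -  2^(-1)  *3^3*149^1*1697^( - 1 )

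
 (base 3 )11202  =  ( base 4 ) 2000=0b10000000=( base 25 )53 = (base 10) 128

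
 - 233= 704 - 937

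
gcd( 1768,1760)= 8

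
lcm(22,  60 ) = 660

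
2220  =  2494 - 274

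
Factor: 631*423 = 266913 = 3^2*47^1*631^1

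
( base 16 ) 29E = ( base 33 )ka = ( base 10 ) 670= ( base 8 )1236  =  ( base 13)3c7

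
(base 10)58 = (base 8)72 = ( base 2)111010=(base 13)46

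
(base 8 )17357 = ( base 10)7919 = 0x1EEF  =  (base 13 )37b2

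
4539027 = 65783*69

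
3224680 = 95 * 33944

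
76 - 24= 52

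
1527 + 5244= 6771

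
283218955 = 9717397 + 273501558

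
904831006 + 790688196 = 1695519202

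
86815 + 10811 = 97626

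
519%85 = 9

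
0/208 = 0 = 0.00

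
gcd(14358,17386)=2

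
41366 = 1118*37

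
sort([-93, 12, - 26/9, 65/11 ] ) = [ - 93,-26/9, 65/11, 12 ] 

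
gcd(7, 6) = 1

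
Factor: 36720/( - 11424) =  - 2^( - 1 )  *  3^2*5^1*7^(  -  1 ) = -  45/14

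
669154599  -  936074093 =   -  266919494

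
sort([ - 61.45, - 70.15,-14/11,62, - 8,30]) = [ - 70.15, - 61.45, - 8,-14/11, 30, 62]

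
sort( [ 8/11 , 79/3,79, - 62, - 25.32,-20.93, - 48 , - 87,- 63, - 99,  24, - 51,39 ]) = [ - 99, - 87, - 63, - 62, - 51, - 48, - 25.32, - 20.93, 8/11, 24,79/3, 39, 79 ] 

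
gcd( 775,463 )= 1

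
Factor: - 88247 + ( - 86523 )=-174770 =- 2^1 * 5^1*17477^1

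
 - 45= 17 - 62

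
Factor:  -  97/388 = -2^( - 2 ) = - 1/4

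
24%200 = 24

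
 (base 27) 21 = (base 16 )37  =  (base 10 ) 55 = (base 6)131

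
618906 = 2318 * 267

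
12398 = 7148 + 5250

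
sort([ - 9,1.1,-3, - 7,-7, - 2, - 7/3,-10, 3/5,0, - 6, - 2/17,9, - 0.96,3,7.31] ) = [ - 10, - 9, - 7 , - 7, - 6,-3,-7/3, - 2, - 0.96, - 2/17,0, 3/5 , 1.1,3,7.31,9] 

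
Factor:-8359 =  - 13^1 * 643^1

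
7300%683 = 470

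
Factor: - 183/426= - 2^( - 1) * 61^1*71^(-1 ) = - 61/142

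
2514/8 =314 +1/4  =  314.25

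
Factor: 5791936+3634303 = 9426239 =9426239^1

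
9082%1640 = 882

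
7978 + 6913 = 14891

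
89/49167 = 89/49167 = 0.00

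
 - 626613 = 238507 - 865120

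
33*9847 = 324951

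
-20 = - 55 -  - 35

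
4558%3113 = 1445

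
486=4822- 4336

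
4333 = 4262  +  71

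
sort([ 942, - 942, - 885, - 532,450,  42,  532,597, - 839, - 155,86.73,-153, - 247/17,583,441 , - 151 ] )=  [ - 942, - 885, - 839, - 532,-155,-153, - 151, - 247/17,42,86.73,441, 450,532,583,597 , 942]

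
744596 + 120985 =865581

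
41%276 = 41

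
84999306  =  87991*966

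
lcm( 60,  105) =420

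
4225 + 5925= 10150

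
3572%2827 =745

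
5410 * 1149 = 6216090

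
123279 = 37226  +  86053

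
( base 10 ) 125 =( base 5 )1000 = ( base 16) 7D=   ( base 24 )55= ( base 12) A5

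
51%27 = 24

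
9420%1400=1020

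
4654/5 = 4654/5= 930.80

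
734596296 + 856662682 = 1591258978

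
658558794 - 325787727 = 332771067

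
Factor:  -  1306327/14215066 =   -  2^( -1)*11^1*118757^1*7107533^( - 1)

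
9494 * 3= 28482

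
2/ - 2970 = -1 + 1484/1485 = -0.00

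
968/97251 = 88/8841  =  0.01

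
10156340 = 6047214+4109126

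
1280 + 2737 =4017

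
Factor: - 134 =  - 2^1*67^1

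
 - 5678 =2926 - 8604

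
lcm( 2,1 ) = 2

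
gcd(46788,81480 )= 84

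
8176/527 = 8176/527 = 15.51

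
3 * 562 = 1686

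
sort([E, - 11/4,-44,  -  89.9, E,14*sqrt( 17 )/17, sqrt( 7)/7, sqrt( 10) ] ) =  [ - 89.9, - 44, - 11/4, sqrt ( 7)/7,E, E, sqrt( 10),  14*sqrt (17) /17 ] 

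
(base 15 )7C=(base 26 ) 4d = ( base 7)225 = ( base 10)117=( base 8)165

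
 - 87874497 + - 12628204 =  -100502701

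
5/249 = 5/249 =0.02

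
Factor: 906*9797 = 2^1 * 3^1 * 97^1*101^1*151^1 = 8876082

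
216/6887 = 216/6887=0.03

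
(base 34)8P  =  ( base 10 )297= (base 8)451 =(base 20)eh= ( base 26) BB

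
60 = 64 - 4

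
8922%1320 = 1002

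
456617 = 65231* 7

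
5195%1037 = 10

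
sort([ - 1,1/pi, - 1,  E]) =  [-1 ,  -  1,  1/pi,E]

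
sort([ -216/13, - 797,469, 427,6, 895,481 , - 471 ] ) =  [ - 797, - 471, -216/13,6,427 , 469,481, 895]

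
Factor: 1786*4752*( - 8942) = -2^6*3^3*11^1*17^1*19^1*47^1*263^1 = - 75891397824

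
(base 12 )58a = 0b1100111010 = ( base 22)1fc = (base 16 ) 33a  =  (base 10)826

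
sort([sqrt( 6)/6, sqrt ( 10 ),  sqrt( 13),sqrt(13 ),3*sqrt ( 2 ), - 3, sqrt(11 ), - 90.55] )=[ - 90.55, - 3, sqrt( 6)/6, sqrt (10 ),sqrt(11 ),  sqrt (13),sqrt(13) , 3*sqrt( 2)]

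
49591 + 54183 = 103774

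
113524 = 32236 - - 81288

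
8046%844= 450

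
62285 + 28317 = 90602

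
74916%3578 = 3356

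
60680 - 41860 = 18820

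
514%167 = 13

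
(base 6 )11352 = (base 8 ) 3164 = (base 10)1652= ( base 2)11001110100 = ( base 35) 1c7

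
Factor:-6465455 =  - 5^1*619^1*2089^1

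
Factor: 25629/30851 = 3^1*8543^1*30851^(-1 ) 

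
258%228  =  30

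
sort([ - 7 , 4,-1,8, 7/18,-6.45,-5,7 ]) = [ - 7, - 6.45,-5, - 1  ,  7/18,  4,7, 8]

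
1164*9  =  10476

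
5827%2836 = 155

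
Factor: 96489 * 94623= 9130078647 = 3^3*71^1 * 151^1 * 31541^1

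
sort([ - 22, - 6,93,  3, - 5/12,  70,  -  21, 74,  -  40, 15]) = [ - 40, - 22, - 21, - 6, - 5/12,3,15, 70, 74,93 ]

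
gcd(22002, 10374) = 114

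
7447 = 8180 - 733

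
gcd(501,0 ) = 501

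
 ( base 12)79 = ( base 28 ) 39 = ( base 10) 93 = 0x5D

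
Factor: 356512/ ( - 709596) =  - 2^3 * 3^(-2)*13^1 * 23^(  -  1) = - 104/207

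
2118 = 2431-313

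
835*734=612890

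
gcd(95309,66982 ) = 1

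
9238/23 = 9238/23  =  401.65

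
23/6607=23/6607 = 0.00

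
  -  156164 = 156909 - 313073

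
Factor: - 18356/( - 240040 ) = 13/170 = 2^( - 1)*5^(-1 ) * 13^1 * 17^(-1 )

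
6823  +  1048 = 7871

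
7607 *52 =395564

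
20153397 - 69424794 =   -  49271397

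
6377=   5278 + 1099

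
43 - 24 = 19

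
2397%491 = 433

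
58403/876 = 58403/876 = 66.67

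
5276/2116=1319/529 = 2.49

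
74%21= 11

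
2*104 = 208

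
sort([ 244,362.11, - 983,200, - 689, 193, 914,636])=[ - 983, - 689,193,200, 244, 362.11,636,  914]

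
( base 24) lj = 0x20b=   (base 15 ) 24d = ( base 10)523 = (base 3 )201101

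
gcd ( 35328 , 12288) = 1536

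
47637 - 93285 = - 45648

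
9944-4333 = 5611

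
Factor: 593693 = 19^1*31247^1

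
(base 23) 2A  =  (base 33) 1n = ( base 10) 56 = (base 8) 70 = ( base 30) 1q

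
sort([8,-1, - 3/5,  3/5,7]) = [ - 1, - 3/5 , 3/5, 7,8]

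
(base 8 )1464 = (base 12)584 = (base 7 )2251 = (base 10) 820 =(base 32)pk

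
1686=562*3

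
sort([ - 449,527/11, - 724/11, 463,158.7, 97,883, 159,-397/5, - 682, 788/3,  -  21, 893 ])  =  [ - 682,- 449 , - 397/5,-724/11, - 21,527/11, 97,158.7,  159, 788/3, 463, 883, 893]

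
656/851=656/851 = 0.77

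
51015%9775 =2140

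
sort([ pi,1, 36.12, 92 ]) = [ 1, pi,36.12,92 ]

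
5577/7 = 5577/7 = 796.71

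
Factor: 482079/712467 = 3^ ( - 1)*7^(  -  1 ) * 13^1 *43^(-1 )*47^1 = 611/903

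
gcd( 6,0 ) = 6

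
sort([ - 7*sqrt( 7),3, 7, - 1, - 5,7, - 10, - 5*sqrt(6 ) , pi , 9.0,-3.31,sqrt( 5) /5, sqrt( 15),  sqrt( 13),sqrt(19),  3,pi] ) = [ - 7*sqrt(7), - 5*sqrt( 6), - 10, - 5,-3.31,-1,  sqrt(5) /5,  3,3,pi,  pi,sqrt(13), sqrt(15 ),sqrt(19), 7,7, 9.0] 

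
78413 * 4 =313652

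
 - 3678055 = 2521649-6199704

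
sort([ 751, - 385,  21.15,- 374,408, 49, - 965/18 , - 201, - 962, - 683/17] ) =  [ - 962, - 385, - 374,  -  201, -965/18 , - 683/17, 21.15, 49, 408, 751]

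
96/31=3 + 3/31 = 3.10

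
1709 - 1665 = 44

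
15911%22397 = 15911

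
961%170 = 111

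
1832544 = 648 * 2828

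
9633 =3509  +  6124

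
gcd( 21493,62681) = 1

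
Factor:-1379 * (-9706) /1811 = 13384574/1811 = 2^1*7^1*23^1 *197^1*211^1*1811^(-1 )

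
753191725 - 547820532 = 205371193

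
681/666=227/222 = 1.02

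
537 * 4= 2148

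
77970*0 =0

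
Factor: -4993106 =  - 2^1*2496553^1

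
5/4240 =1/848 = 0.00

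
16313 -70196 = -53883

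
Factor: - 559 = - 13^1*43^1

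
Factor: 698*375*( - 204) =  - 2^3  *  3^2  *  5^3*17^1*349^1= - 53397000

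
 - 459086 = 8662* ( - 53) 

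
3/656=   3/656 = 0.00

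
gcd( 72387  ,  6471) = 9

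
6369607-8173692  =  -1804085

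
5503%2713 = 77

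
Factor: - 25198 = -2^1*43^1 * 293^1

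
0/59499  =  0 = 0.00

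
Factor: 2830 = 2^1*5^1*283^1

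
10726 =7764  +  2962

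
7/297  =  7/297= 0.02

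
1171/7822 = 1171/7822 = 0.15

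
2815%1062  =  691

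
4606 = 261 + 4345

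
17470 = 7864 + 9606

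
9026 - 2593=6433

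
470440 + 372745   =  843185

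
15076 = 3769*4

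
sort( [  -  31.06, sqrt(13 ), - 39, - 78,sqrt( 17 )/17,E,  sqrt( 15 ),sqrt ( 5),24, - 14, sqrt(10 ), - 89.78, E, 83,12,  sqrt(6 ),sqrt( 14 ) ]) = [ - 89.78,  -  78,-39,-31.06, - 14 , sqrt( 17 ) /17, sqrt(5 ),sqrt( 6), E, E,sqrt ( 10 ), sqrt( 13 ), sqrt( 14 ), sqrt( 15 ), 12,24, 83 ] 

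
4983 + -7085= - 2102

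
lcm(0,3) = 0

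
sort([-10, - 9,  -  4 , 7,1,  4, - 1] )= [ - 10, - 9,  -  4, - 1,1,4,7] 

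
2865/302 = 2865/302 = 9.49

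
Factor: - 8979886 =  - 2^1*4489943^1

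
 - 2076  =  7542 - 9618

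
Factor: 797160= 2^3*3^1*5^1 * 7^1*13^1 * 73^1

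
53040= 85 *624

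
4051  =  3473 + 578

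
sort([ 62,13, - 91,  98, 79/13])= [ - 91,79/13,13,62,  98] 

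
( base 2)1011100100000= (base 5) 142140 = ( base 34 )544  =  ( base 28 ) 7FC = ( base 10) 5920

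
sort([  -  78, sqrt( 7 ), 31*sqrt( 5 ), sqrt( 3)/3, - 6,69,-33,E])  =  [  -  78,  -  33, - 6, sqrt( 3)/3, sqrt( 7), E, 69, 31*sqrt(5 ) ]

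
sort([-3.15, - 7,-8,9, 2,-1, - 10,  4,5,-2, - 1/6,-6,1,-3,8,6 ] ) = [ - 10, - 8, - 7,-6,- 3.15,  -  3 , - 2, -1, - 1/6,1,  2,4,5 , 6,8,9]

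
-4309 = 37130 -41439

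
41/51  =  41/51 = 0.80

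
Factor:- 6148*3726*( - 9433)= 216085956984 = 2^3*3^4 * 23^1*29^1* 53^1*9433^1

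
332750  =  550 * 605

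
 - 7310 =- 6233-1077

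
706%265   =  176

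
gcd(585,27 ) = 9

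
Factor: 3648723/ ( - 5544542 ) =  - 2^(  -  1 ) * 3^1*13^1*19^(  -  1)*53^( - 1 )*2753^( - 1)*93557^1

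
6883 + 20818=27701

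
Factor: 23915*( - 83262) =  - 1991210730 = -  2^1*3^1*5^1*4783^1*13877^1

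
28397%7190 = 6827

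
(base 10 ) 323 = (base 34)9h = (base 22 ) ef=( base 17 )120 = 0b101000011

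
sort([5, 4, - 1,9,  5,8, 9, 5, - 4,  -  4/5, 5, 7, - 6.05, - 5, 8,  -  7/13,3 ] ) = [ - 6.05 ,  -  5, - 4,- 1, - 4/5,-7/13,3, 4, 5, 5,  5, 5, 7, 8, 8, 9,9]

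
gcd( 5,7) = 1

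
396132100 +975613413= 1371745513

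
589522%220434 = 148654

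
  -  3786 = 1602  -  5388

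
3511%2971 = 540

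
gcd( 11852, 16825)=1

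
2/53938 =1/26969 =0.00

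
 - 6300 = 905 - 7205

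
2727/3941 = 2727/3941 = 0.69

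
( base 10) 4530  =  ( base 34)3v8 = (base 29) 5b6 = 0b1000110110010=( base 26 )6i6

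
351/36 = 39/4 = 9.75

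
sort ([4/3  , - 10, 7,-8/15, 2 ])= [-10,-8/15,4/3, 2,7]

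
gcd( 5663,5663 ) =5663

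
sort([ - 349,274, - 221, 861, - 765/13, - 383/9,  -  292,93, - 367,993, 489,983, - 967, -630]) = [ - 967,-630, - 367, - 349, - 292, - 221, - 765/13, - 383/9, 93,274, 489, 861,983,993]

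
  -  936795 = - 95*9861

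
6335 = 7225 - 890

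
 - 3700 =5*( - 740 ) 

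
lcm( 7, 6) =42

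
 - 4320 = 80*(-54)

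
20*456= 9120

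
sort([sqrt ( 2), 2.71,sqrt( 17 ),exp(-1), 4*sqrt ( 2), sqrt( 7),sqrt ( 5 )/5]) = [exp( -1),sqrt( 5)/5,  sqrt( 2), sqrt( 7),2.71,sqrt(17),  4*sqrt( 2) ] 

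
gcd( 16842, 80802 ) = 6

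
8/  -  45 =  - 8/45= -  0.18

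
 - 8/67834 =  - 4/33917 = -0.00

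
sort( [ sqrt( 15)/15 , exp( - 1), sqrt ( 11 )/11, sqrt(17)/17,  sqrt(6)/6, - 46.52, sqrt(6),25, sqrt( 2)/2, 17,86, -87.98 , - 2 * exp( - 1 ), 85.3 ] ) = [-87.98,-46.52,  -  2*exp( - 1), sqrt( 17)/17, sqrt( 15)/15,sqrt ( 11)/11, exp(-1 ) , sqrt(6)/6  ,  sqrt(2)/2, sqrt( 6 ), 17,25,85.3, 86 ]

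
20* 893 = 17860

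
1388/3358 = 694/1679 = 0.41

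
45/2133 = 5/237 = 0.02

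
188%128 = 60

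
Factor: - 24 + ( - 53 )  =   - 77 =- 7^1 *11^1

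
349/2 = 174 + 1/2 = 174.50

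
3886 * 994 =3862684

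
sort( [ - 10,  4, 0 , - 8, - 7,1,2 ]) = [ - 10, - 8 ,-7, 0,1, 2,  4]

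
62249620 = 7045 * 8836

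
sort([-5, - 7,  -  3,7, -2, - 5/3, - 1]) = [ - 7, - 5, - 3 ,- 2, - 5/3, - 1,7 ]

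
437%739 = 437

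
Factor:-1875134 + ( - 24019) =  - 1899153 = - 3^3*31^1*2269^1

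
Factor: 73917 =3^2*43^1*191^1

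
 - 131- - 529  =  398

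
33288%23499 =9789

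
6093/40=6093/40 = 152.32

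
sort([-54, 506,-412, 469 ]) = [-412,-54  ,  469, 506]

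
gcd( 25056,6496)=928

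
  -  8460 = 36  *( - 235 ) 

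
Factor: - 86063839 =-5573^1*15443^1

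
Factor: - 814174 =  - 2^1*79^1*5153^1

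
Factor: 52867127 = 17^1 * 59^1 * 52709^1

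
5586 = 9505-3919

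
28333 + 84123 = 112456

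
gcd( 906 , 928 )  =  2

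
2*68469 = 136938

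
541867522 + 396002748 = 937870270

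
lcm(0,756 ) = 0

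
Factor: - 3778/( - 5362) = 1889/2681 = 7^( - 1) * 383^(-1)*1889^1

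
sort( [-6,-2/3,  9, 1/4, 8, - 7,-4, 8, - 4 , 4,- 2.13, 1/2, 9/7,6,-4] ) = [ - 7, -6, -4, - 4,  -  4,  -  2.13, - 2/3, 1/4, 1/2 , 9/7,4,6, 8, 8, 9]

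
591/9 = 65 +2/3 = 65.67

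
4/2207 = 4/2207=0.00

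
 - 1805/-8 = 1805/8 = 225.62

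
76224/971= 78 + 486/971 =78.50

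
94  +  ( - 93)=1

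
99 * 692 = 68508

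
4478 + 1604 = 6082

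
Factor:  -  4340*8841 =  - 38369940 =- 2^2 * 3^1 * 5^1*7^2 * 31^1*421^1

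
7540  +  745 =8285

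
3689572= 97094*38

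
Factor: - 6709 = -6709^1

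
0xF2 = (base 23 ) ac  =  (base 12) 182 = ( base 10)242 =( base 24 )A2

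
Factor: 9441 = 3^2*1049^1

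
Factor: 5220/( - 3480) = -2^(-1)*3^1 = - 3/2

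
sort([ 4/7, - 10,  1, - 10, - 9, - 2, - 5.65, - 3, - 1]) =[ - 10, - 10,  -  9, - 5.65,  -  3, - 2,  -  1, 4/7,1 ]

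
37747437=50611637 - 12864200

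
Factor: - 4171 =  - 43^1 * 97^1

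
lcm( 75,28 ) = 2100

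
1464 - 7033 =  - 5569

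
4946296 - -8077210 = 13023506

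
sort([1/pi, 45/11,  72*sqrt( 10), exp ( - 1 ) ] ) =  [1/pi, exp( - 1 ), 45/11, 72*sqrt(10 )]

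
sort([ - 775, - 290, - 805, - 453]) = [ - 805, - 775, - 453, - 290]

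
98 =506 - 408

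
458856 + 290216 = 749072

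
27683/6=27683/6 = 4613.83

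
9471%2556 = 1803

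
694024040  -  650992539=43031501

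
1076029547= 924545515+151484032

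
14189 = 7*2027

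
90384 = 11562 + 78822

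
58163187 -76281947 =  - 18118760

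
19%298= 19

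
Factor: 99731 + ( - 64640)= 3^2*7^1 * 557^1 = 35091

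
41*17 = 697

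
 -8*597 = -4776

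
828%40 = 28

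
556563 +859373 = 1415936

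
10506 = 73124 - 62618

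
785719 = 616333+169386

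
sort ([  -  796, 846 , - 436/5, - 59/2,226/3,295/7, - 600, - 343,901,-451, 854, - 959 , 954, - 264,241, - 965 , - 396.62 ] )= [ - 965 , - 959 , - 796, - 600,-451,- 396.62, - 343, - 264, - 436/5 , - 59/2,295/7, 226/3,241,846,854, 901,954] 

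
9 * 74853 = 673677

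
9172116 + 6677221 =15849337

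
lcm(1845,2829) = 42435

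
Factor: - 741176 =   -  2^3*92647^1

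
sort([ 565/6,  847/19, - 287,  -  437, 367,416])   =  [ - 437, - 287,847/19, 565/6,367,  416]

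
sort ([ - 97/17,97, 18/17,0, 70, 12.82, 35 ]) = [ - 97/17,0,18/17,12.82,35, 70,97 ]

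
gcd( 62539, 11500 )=1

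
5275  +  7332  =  12607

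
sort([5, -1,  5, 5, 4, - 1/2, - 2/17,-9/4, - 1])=[ - 9/4,-1, - 1, - 1/2 , - 2/17,4,5 , 5, 5 ]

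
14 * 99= 1386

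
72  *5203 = 374616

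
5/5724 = 5/5724  =  0.00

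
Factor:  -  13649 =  - 13649^1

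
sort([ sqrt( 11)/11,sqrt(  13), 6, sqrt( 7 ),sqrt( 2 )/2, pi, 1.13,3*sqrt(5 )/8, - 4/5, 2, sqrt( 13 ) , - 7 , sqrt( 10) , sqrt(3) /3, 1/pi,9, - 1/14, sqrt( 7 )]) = [ - 7,-4/5, - 1/14, sqrt (11 ) /11,1/pi, sqrt( 3) /3, sqrt(2 ) /2, 3*sqrt( 5 ) /8,1.13, 2, sqrt( 7),sqrt(7), pi, sqrt(10), sqrt(13), sqrt(13), 6, 9] 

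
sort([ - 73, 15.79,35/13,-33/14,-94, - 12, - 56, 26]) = [- 94, - 73,-56, - 12, - 33/14,35/13,15.79 , 26]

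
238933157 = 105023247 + 133909910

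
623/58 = 10 + 43/58 = 10.74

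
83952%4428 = 4248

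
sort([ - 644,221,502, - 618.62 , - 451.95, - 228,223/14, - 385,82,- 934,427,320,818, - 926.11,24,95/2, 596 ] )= [ - 934, - 926.11, - 644, - 618.62, - 451.95, - 385, - 228,223/14, 24 , 95/2,  82,221,320,427,502, 596,818] 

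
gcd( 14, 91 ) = 7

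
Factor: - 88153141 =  - 19^1*1231^1 * 3769^1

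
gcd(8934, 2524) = 2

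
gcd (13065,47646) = 3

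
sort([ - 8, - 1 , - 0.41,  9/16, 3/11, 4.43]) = [- 8,- 1  ,  -  0.41, 3/11, 9/16, 4.43 ] 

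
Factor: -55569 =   -  3^1*18523^1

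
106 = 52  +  54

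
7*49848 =348936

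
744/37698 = 124/6283 = 0.02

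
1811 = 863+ 948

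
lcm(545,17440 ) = 17440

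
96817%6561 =4963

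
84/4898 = 42/2449 = 0.02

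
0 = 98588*0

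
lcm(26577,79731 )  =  79731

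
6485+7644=14129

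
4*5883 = 23532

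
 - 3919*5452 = - 21366388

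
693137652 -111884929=581252723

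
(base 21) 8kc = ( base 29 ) 4kg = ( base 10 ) 3960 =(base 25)68a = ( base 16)F78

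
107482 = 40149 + 67333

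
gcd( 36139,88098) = 1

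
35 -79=  -  44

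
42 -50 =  - 8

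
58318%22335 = 13648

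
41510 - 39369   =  2141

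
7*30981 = 216867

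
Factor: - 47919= - 3^1*15973^1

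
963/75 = 321/25 = 12.84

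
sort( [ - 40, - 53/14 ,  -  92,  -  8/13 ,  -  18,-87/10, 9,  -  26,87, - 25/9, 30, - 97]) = [ - 97, - 92 , - 40 ,-26, - 18,  -  87/10, - 53/14, - 25/9, - 8/13, 9, 30, 87]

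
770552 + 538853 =1309405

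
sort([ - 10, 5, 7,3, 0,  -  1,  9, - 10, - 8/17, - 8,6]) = [  -  10, - 10, - 8, - 1 ,-8/17,0, 3, 5,6,7, 9] 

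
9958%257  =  192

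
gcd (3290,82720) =470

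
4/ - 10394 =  - 2/5197 = -0.00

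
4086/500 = 8 + 43/250 = 8.17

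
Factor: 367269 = 3^1*7^1*17489^1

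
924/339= 308/113 = 2.73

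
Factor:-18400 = -2^5*5^2*23^1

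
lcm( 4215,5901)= 29505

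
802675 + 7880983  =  8683658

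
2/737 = 2/737=0.00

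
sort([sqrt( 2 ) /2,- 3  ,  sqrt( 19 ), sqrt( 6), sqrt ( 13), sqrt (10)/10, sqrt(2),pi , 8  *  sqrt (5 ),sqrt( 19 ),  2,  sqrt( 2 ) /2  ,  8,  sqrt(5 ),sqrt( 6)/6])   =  [ - 3,  sqrt(10) /10 , sqrt ( 6)/6,sqrt( 2 )/2,sqrt ( 2)/2,sqrt(2), 2, sqrt ( 5 ),sqrt(6 ),pi,sqrt( 13),sqrt( 19)  ,  sqrt(19),8, 8*sqrt(5 )] 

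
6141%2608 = 925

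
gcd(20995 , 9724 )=221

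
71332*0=0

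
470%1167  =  470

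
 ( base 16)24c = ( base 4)21030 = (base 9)723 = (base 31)iu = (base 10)588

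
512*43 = 22016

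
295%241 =54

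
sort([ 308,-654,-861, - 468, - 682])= [-861, - 682, - 654,-468,308 ] 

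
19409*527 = 10228543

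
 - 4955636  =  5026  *( - 986 ) 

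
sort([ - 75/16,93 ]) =[ - 75/16,93]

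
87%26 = 9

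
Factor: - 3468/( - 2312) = 2^( - 1 )* 3^1 = 3/2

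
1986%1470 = 516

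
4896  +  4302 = 9198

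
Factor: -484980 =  - 2^2*3^1*5^1*59^1*137^1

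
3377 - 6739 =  - 3362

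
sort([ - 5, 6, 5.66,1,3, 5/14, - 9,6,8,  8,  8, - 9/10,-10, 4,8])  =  [ - 10, - 9 , - 5 , - 9/10,5/14, 1,3,4, 5.66 , 6 , 6,  8, 8,8, 8]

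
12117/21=577= 577.00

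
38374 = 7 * 5482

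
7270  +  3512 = 10782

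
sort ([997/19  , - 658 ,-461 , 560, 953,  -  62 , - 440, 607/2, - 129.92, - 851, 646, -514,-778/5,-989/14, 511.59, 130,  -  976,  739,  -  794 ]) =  [ - 976, - 851, - 794,-658,  -  514,-461, - 440, - 778/5 ,- 129.92  , - 989/14,- 62,997/19,130, 607/2, 511.59,560,646, 739,  953 ]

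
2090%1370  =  720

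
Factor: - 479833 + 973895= 2^1*247031^1 = 494062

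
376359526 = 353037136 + 23322390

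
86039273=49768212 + 36271061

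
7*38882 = 272174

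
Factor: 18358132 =2^2 * 13^3*2089^1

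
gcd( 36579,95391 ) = 3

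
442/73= 442/73 = 6.05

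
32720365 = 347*94295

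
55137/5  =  55137/5 = 11027.40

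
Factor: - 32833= - 32833^1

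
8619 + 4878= 13497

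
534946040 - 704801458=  - 169855418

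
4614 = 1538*3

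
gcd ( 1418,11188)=2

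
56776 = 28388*2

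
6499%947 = 817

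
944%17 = 9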